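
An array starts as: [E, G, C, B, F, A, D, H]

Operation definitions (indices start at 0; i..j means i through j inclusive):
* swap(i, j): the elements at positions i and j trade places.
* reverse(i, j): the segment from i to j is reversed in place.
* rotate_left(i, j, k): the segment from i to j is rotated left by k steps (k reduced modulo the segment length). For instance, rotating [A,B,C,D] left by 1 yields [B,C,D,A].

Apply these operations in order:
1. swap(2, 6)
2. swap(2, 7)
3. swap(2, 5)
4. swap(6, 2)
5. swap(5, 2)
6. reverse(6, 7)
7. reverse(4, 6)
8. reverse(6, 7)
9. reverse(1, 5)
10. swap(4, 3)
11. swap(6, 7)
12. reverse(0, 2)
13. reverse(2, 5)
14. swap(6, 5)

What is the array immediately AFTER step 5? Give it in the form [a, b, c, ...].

After 1 (swap(2, 6)): [E, G, D, B, F, A, C, H]
After 2 (swap(2, 7)): [E, G, H, B, F, A, C, D]
After 3 (swap(2, 5)): [E, G, A, B, F, H, C, D]
After 4 (swap(6, 2)): [E, G, C, B, F, H, A, D]
After 5 (swap(5, 2)): [E, G, H, B, F, C, A, D]

Answer: [E, G, H, B, F, C, A, D]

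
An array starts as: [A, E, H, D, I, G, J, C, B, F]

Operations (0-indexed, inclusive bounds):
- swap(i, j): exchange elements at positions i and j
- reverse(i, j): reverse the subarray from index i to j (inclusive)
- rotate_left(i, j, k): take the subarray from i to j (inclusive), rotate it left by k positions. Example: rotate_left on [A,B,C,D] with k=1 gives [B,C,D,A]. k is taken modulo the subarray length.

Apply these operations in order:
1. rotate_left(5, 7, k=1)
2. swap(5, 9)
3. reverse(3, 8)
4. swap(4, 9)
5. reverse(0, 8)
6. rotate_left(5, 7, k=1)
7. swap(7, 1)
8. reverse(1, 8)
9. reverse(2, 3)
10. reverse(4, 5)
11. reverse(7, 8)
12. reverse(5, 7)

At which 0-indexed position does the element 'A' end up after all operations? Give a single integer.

Answer: 1

Derivation:
After 1 (rotate_left(5, 7, k=1)): [A, E, H, D, I, J, C, G, B, F]
After 2 (swap(5, 9)): [A, E, H, D, I, F, C, G, B, J]
After 3 (reverse(3, 8)): [A, E, H, B, G, C, F, I, D, J]
After 4 (swap(4, 9)): [A, E, H, B, J, C, F, I, D, G]
After 5 (reverse(0, 8)): [D, I, F, C, J, B, H, E, A, G]
After 6 (rotate_left(5, 7, k=1)): [D, I, F, C, J, H, E, B, A, G]
After 7 (swap(7, 1)): [D, B, F, C, J, H, E, I, A, G]
After 8 (reverse(1, 8)): [D, A, I, E, H, J, C, F, B, G]
After 9 (reverse(2, 3)): [D, A, E, I, H, J, C, F, B, G]
After 10 (reverse(4, 5)): [D, A, E, I, J, H, C, F, B, G]
After 11 (reverse(7, 8)): [D, A, E, I, J, H, C, B, F, G]
After 12 (reverse(5, 7)): [D, A, E, I, J, B, C, H, F, G]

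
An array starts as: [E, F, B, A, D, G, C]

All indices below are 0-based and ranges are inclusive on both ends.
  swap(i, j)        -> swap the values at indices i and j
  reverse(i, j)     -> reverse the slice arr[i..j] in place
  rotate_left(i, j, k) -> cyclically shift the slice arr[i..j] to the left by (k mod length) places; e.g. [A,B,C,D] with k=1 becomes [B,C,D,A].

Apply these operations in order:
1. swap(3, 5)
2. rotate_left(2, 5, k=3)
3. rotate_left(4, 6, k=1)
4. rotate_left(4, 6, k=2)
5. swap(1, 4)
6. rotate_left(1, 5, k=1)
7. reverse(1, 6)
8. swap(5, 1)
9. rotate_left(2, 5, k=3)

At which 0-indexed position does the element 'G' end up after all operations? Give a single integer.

Answer: 3

Derivation:
After 1 (swap(3, 5)): [E, F, B, G, D, A, C]
After 2 (rotate_left(2, 5, k=3)): [E, F, A, B, G, D, C]
After 3 (rotate_left(4, 6, k=1)): [E, F, A, B, D, C, G]
After 4 (rotate_left(4, 6, k=2)): [E, F, A, B, G, D, C]
After 5 (swap(1, 4)): [E, G, A, B, F, D, C]
After 6 (rotate_left(1, 5, k=1)): [E, A, B, F, D, G, C]
After 7 (reverse(1, 6)): [E, C, G, D, F, B, A]
After 8 (swap(5, 1)): [E, B, G, D, F, C, A]
After 9 (rotate_left(2, 5, k=3)): [E, B, C, G, D, F, A]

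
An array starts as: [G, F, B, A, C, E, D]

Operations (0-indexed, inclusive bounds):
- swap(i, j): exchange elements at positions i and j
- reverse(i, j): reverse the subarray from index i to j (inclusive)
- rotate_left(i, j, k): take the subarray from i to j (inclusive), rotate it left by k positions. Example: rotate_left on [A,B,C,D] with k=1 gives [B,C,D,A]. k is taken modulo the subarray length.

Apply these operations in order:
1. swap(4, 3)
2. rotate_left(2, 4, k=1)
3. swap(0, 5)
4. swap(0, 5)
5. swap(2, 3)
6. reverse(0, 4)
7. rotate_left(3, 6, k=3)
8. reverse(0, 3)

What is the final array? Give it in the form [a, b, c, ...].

After 1 (swap(4, 3)): [G, F, B, C, A, E, D]
After 2 (rotate_left(2, 4, k=1)): [G, F, C, A, B, E, D]
After 3 (swap(0, 5)): [E, F, C, A, B, G, D]
After 4 (swap(0, 5)): [G, F, C, A, B, E, D]
After 5 (swap(2, 3)): [G, F, A, C, B, E, D]
After 6 (reverse(0, 4)): [B, C, A, F, G, E, D]
After 7 (rotate_left(3, 6, k=3)): [B, C, A, D, F, G, E]
After 8 (reverse(0, 3)): [D, A, C, B, F, G, E]

Answer: [D, A, C, B, F, G, E]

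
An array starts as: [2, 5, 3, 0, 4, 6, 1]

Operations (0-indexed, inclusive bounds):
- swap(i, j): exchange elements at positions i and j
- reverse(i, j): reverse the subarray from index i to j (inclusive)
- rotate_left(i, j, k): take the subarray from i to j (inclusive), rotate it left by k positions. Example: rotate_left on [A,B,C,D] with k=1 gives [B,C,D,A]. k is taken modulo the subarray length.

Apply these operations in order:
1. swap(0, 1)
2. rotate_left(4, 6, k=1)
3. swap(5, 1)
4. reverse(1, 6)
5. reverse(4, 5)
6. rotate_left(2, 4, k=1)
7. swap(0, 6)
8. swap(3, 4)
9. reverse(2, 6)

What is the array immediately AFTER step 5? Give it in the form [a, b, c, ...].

After 1 (swap(0, 1)): [5, 2, 3, 0, 4, 6, 1]
After 2 (rotate_left(4, 6, k=1)): [5, 2, 3, 0, 6, 1, 4]
After 3 (swap(5, 1)): [5, 1, 3, 0, 6, 2, 4]
After 4 (reverse(1, 6)): [5, 4, 2, 6, 0, 3, 1]
After 5 (reverse(4, 5)): [5, 4, 2, 6, 3, 0, 1]

Answer: [5, 4, 2, 6, 3, 0, 1]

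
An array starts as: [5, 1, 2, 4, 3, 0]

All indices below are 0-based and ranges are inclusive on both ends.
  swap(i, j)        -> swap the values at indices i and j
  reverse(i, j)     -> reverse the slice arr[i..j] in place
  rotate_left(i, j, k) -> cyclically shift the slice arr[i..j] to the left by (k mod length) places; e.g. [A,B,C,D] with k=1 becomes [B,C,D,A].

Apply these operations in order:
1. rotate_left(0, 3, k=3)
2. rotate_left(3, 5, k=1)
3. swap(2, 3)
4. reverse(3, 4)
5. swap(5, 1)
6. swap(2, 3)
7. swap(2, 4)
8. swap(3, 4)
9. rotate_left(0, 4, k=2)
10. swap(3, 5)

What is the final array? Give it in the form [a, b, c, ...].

After 1 (rotate_left(0, 3, k=3)): [4, 5, 1, 2, 3, 0]
After 2 (rotate_left(3, 5, k=1)): [4, 5, 1, 3, 0, 2]
After 3 (swap(2, 3)): [4, 5, 3, 1, 0, 2]
After 4 (reverse(3, 4)): [4, 5, 3, 0, 1, 2]
After 5 (swap(5, 1)): [4, 2, 3, 0, 1, 5]
After 6 (swap(2, 3)): [4, 2, 0, 3, 1, 5]
After 7 (swap(2, 4)): [4, 2, 1, 3, 0, 5]
After 8 (swap(3, 4)): [4, 2, 1, 0, 3, 5]
After 9 (rotate_left(0, 4, k=2)): [1, 0, 3, 4, 2, 5]
After 10 (swap(3, 5)): [1, 0, 3, 5, 2, 4]

Answer: [1, 0, 3, 5, 2, 4]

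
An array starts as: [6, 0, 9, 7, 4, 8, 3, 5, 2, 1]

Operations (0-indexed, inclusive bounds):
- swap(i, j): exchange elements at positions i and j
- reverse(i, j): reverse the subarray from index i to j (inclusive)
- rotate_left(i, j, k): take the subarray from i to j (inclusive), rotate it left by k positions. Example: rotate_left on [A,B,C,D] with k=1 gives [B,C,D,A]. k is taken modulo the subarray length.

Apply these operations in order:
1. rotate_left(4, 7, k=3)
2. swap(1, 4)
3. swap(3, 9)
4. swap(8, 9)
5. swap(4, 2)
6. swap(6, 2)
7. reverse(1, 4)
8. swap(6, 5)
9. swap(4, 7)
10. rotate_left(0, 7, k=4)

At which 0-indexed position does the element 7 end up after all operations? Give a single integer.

Answer: 8

Derivation:
After 1 (rotate_left(4, 7, k=3)): [6, 0, 9, 7, 5, 4, 8, 3, 2, 1]
After 2 (swap(1, 4)): [6, 5, 9, 7, 0, 4, 8, 3, 2, 1]
After 3 (swap(3, 9)): [6, 5, 9, 1, 0, 4, 8, 3, 2, 7]
After 4 (swap(8, 9)): [6, 5, 9, 1, 0, 4, 8, 3, 7, 2]
After 5 (swap(4, 2)): [6, 5, 0, 1, 9, 4, 8, 3, 7, 2]
After 6 (swap(6, 2)): [6, 5, 8, 1, 9, 4, 0, 3, 7, 2]
After 7 (reverse(1, 4)): [6, 9, 1, 8, 5, 4, 0, 3, 7, 2]
After 8 (swap(6, 5)): [6, 9, 1, 8, 5, 0, 4, 3, 7, 2]
After 9 (swap(4, 7)): [6, 9, 1, 8, 3, 0, 4, 5, 7, 2]
After 10 (rotate_left(0, 7, k=4)): [3, 0, 4, 5, 6, 9, 1, 8, 7, 2]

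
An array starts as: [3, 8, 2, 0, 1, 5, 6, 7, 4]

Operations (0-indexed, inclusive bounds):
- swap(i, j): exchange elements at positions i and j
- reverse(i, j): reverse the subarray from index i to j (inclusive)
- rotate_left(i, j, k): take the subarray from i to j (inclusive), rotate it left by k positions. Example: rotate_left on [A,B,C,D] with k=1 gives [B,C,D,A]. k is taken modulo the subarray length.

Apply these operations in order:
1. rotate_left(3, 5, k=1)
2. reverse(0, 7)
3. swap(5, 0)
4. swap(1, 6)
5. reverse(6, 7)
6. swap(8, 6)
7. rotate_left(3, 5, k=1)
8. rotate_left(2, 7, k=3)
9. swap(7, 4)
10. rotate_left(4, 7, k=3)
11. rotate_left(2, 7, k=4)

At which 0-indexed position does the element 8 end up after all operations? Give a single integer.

After 1 (rotate_left(3, 5, k=1)): [3, 8, 2, 1, 5, 0, 6, 7, 4]
After 2 (reverse(0, 7)): [7, 6, 0, 5, 1, 2, 8, 3, 4]
After 3 (swap(5, 0)): [2, 6, 0, 5, 1, 7, 8, 3, 4]
After 4 (swap(1, 6)): [2, 8, 0, 5, 1, 7, 6, 3, 4]
After 5 (reverse(6, 7)): [2, 8, 0, 5, 1, 7, 3, 6, 4]
After 6 (swap(8, 6)): [2, 8, 0, 5, 1, 7, 4, 6, 3]
After 7 (rotate_left(3, 5, k=1)): [2, 8, 0, 1, 7, 5, 4, 6, 3]
After 8 (rotate_left(2, 7, k=3)): [2, 8, 5, 4, 6, 0, 1, 7, 3]
After 9 (swap(7, 4)): [2, 8, 5, 4, 7, 0, 1, 6, 3]
After 10 (rotate_left(4, 7, k=3)): [2, 8, 5, 4, 6, 7, 0, 1, 3]
After 11 (rotate_left(2, 7, k=4)): [2, 8, 0, 1, 5, 4, 6, 7, 3]

Answer: 1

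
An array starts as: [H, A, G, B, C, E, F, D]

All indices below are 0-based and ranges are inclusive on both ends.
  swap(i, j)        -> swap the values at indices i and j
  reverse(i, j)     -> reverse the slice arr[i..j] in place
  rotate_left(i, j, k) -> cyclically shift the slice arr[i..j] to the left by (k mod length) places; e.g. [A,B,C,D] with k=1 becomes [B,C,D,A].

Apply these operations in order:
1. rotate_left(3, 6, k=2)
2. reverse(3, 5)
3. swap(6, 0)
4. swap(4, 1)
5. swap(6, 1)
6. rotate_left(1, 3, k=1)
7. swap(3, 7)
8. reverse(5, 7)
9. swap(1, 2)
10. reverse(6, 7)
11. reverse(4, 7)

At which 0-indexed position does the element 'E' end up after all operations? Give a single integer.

After 1 (rotate_left(3, 6, k=2)): [H, A, G, E, F, B, C, D]
After 2 (reverse(3, 5)): [H, A, G, B, F, E, C, D]
After 3 (swap(6, 0)): [C, A, G, B, F, E, H, D]
After 4 (swap(4, 1)): [C, F, G, B, A, E, H, D]
After 5 (swap(6, 1)): [C, H, G, B, A, E, F, D]
After 6 (rotate_left(1, 3, k=1)): [C, G, B, H, A, E, F, D]
After 7 (swap(3, 7)): [C, G, B, D, A, E, F, H]
After 8 (reverse(5, 7)): [C, G, B, D, A, H, F, E]
After 9 (swap(1, 2)): [C, B, G, D, A, H, F, E]
After 10 (reverse(6, 7)): [C, B, G, D, A, H, E, F]
After 11 (reverse(4, 7)): [C, B, G, D, F, E, H, A]

Answer: 5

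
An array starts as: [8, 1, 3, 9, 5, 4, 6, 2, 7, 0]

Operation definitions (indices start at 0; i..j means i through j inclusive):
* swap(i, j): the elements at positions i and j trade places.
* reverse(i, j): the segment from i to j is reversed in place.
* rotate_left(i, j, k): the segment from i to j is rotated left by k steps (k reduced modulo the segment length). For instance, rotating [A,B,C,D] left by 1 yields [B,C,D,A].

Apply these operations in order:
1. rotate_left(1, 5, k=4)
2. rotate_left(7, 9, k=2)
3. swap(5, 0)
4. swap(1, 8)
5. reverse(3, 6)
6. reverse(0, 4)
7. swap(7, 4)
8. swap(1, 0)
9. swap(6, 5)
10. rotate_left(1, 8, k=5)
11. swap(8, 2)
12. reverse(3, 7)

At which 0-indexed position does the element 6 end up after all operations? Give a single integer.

After 1 (rotate_left(1, 5, k=4)): [8, 4, 1, 3, 9, 5, 6, 2, 7, 0]
After 2 (rotate_left(7, 9, k=2)): [8, 4, 1, 3, 9, 5, 6, 0, 2, 7]
After 3 (swap(5, 0)): [5, 4, 1, 3, 9, 8, 6, 0, 2, 7]
After 4 (swap(1, 8)): [5, 2, 1, 3, 9, 8, 6, 0, 4, 7]
After 5 (reverse(3, 6)): [5, 2, 1, 6, 8, 9, 3, 0, 4, 7]
After 6 (reverse(0, 4)): [8, 6, 1, 2, 5, 9, 3, 0, 4, 7]
After 7 (swap(7, 4)): [8, 6, 1, 2, 0, 9, 3, 5, 4, 7]
After 8 (swap(1, 0)): [6, 8, 1, 2, 0, 9, 3, 5, 4, 7]
After 9 (swap(6, 5)): [6, 8, 1, 2, 0, 3, 9, 5, 4, 7]
After 10 (rotate_left(1, 8, k=5)): [6, 9, 5, 4, 8, 1, 2, 0, 3, 7]
After 11 (swap(8, 2)): [6, 9, 3, 4, 8, 1, 2, 0, 5, 7]
After 12 (reverse(3, 7)): [6, 9, 3, 0, 2, 1, 8, 4, 5, 7]

Answer: 0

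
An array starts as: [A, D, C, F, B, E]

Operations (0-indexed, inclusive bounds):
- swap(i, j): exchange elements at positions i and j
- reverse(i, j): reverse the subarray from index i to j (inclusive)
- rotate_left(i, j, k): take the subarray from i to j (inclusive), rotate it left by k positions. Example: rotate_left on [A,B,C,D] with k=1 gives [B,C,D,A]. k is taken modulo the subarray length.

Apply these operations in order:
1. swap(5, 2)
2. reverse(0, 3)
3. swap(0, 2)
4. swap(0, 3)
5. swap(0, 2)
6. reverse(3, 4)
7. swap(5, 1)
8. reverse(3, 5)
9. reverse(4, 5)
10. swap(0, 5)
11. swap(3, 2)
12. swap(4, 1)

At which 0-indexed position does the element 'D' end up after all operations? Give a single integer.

Answer: 0

Derivation:
After 1 (swap(5, 2)): [A, D, E, F, B, C]
After 2 (reverse(0, 3)): [F, E, D, A, B, C]
After 3 (swap(0, 2)): [D, E, F, A, B, C]
After 4 (swap(0, 3)): [A, E, F, D, B, C]
After 5 (swap(0, 2)): [F, E, A, D, B, C]
After 6 (reverse(3, 4)): [F, E, A, B, D, C]
After 7 (swap(5, 1)): [F, C, A, B, D, E]
After 8 (reverse(3, 5)): [F, C, A, E, D, B]
After 9 (reverse(4, 5)): [F, C, A, E, B, D]
After 10 (swap(0, 5)): [D, C, A, E, B, F]
After 11 (swap(3, 2)): [D, C, E, A, B, F]
After 12 (swap(4, 1)): [D, B, E, A, C, F]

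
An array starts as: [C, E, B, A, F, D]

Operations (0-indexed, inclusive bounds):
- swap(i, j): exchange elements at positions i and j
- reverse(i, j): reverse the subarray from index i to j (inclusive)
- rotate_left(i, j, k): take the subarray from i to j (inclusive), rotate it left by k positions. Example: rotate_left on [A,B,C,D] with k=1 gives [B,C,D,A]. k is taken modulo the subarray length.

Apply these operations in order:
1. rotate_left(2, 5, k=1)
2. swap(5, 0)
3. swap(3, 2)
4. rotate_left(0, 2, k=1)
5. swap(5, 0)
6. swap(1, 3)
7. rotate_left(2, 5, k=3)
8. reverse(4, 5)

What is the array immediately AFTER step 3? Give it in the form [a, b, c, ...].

After 1 (rotate_left(2, 5, k=1)): [C, E, A, F, D, B]
After 2 (swap(5, 0)): [B, E, A, F, D, C]
After 3 (swap(3, 2)): [B, E, F, A, D, C]

Answer: [B, E, F, A, D, C]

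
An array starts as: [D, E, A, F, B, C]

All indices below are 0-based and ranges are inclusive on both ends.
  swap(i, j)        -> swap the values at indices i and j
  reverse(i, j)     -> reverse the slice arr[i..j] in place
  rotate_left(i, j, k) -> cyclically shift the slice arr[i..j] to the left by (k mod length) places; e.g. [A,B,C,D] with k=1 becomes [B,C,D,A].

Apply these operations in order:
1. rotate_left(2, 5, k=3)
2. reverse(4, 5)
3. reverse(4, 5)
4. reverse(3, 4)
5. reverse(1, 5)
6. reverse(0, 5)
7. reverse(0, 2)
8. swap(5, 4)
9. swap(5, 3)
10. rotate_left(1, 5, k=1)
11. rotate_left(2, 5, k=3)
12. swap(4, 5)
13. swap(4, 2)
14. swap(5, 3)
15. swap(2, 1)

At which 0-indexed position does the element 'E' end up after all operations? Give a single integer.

After 1 (rotate_left(2, 5, k=3)): [D, E, C, A, F, B]
After 2 (reverse(4, 5)): [D, E, C, A, B, F]
After 3 (reverse(4, 5)): [D, E, C, A, F, B]
After 4 (reverse(3, 4)): [D, E, C, F, A, B]
After 5 (reverse(1, 5)): [D, B, A, F, C, E]
After 6 (reverse(0, 5)): [E, C, F, A, B, D]
After 7 (reverse(0, 2)): [F, C, E, A, B, D]
After 8 (swap(5, 4)): [F, C, E, A, D, B]
After 9 (swap(5, 3)): [F, C, E, B, D, A]
After 10 (rotate_left(1, 5, k=1)): [F, E, B, D, A, C]
After 11 (rotate_left(2, 5, k=3)): [F, E, C, B, D, A]
After 12 (swap(4, 5)): [F, E, C, B, A, D]
After 13 (swap(4, 2)): [F, E, A, B, C, D]
After 14 (swap(5, 3)): [F, E, A, D, C, B]
After 15 (swap(2, 1)): [F, A, E, D, C, B]

Answer: 2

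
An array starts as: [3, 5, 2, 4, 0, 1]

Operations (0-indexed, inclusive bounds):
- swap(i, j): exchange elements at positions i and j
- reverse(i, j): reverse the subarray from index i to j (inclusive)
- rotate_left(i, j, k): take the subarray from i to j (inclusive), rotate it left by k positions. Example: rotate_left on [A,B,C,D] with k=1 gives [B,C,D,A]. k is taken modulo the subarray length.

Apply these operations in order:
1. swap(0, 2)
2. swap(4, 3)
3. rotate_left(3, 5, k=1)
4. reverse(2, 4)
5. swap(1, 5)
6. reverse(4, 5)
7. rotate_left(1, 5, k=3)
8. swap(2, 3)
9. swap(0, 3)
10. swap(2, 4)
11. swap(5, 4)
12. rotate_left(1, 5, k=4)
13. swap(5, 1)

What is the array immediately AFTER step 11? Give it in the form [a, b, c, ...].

Answer: [3, 5, 1, 2, 4, 0]

Derivation:
After 1 (swap(0, 2)): [2, 5, 3, 4, 0, 1]
After 2 (swap(4, 3)): [2, 5, 3, 0, 4, 1]
After 3 (rotate_left(3, 5, k=1)): [2, 5, 3, 4, 1, 0]
After 4 (reverse(2, 4)): [2, 5, 1, 4, 3, 0]
After 5 (swap(1, 5)): [2, 0, 1, 4, 3, 5]
After 6 (reverse(4, 5)): [2, 0, 1, 4, 5, 3]
After 7 (rotate_left(1, 5, k=3)): [2, 5, 3, 0, 1, 4]
After 8 (swap(2, 3)): [2, 5, 0, 3, 1, 4]
After 9 (swap(0, 3)): [3, 5, 0, 2, 1, 4]
After 10 (swap(2, 4)): [3, 5, 1, 2, 0, 4]
After 11 (swap(5, 4)): [3, 5, 1, 2, 4, 0]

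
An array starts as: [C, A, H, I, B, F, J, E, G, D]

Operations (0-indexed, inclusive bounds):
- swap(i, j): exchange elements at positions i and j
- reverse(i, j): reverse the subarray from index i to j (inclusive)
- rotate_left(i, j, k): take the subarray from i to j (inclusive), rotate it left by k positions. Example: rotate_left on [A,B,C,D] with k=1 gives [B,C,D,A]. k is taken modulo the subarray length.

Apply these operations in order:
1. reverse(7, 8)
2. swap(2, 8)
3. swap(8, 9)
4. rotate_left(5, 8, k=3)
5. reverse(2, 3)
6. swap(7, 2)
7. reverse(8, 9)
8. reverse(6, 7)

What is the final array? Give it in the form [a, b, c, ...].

After 1 (reverse(7, 8)): [C, A, H, I, B, F, J, G, E, D]
After 2 (swap(2, 8)): [C, A, E, I, B, F, J, G, H, D]
After 3 (swap(8, 9)): [C, A, E, I, B, F, J, G, D, H]
After 4 (rotate_left(5, 8, k=3)): [C, A, E, I, B, D, F, J, G, H]
After 5 (reverse(2, 3)): [C, A, I, E, B, D, F, J, G, H]
After 6 (swap(7, 2)): [C, A, J, E, B, D, F, I, G, H]
After 7 (reverse(8, 9)): [C, A, J, E, B, D, F, I, H, G]
After 8 (reverse(6, 7)): [C, A, J, E, B, D, I, F, H, G]

Answer: [C, A, J, E, B, D, I, F, H, G]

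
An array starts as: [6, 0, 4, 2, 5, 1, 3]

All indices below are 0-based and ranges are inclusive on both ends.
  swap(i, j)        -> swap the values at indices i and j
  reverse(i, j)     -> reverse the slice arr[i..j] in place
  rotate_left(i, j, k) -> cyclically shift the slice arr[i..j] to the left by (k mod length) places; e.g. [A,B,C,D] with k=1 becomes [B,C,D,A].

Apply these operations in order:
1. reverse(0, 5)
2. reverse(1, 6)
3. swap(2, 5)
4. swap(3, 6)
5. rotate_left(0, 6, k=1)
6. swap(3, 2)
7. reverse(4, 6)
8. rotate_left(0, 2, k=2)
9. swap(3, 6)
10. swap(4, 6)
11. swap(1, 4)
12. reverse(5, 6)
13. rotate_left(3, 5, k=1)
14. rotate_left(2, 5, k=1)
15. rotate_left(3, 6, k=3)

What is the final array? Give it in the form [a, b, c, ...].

Answer: [4, 5, 3, 0, 1, 6, 2]

Derivation:
After 1 (reverse(0, 5)): [1, 5, 2, 4, 0, 6, 3]
After 2 (reverse(1, 6)): [1, 3, 6, 0, 4, 2, 5]
After 3 (swap(2, 5)): [1, 3, 2, 0, 4, 6, 5]
After 4 (swap(3, 6)): [1, 3, 2, 5, 4, 6, 0]
After 5 (rotate_left(0, 6, k=1)): [3, 2, 5, 4, 6, 0, 1]
After 6 (swap(3, 2)): [3, 2, 4, 5, 6, 0, 1]
After 7 (reverse(4, 6)): [3, 2, 4, 5, 1, 0, 6]
After 8 (rotate_left(0, 2, k=2)): [4, 3, 2, 5, 1, 0, 6]
After 9 (swap(3, 6)): [4, 3, 2, 6, 1, 0, 5]
After 10 (swap(4, 6)): [4, 3, 2, 6, 5, 0, 1]
After 11 (swap(1, 4)): [4, 5, 2, 6, 3, 0, 1]
After 12 (reverse(5, 6)): [4, 5, 2, 6, 3, 1, 0]
After 13 (rotate_left(3, 5, k=1)): [4, 5, 2, 3, 1, 6, 0]
After 14 (rotate_left(2, 5, k=1)): [4, 5, 3, 1, 6, 2, 0]
After 15 (rotate_left(3, 6, k=3)): [4, 5, 3, 0, 1, 6, 2]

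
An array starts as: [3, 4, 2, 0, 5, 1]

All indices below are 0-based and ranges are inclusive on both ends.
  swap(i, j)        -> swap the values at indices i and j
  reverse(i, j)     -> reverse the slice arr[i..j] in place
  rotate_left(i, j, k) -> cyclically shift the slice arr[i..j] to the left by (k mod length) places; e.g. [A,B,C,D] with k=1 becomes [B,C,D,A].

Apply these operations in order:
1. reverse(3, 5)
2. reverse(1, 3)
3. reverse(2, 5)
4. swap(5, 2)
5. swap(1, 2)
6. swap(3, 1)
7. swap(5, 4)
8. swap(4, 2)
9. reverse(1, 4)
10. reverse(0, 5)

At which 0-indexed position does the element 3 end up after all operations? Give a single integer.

After 1 (reverse(3, 5)): [3, 4, 2, 1, 5, 0]
After 2 (reverse(1, 3)): [3, 1, 2, 4, 5, 0]
After 3 (reverse(2, 5)): [3, 1, 0, 5, 4, 2]
After 4 (swap(5, 2)): [3, 1, 2, 5, 4, 0]
After 5 (swap(1, 2)): [3, 2, 1, 5, 4, 0]
After 6 (swap(3, 1)): [3, 5, 1, 2, 4, 0]
After 7 (swap(5, 4)): [3, 5, 1, 2, 0, 4]
After 8 (swap(4, 2)): [3, 5, 0, 2, 1, 4]
After 9 (reverse(1, 4)): [3, 1, 2, 0, 5, 4]
After 10 (reverse(0, 5)): [4, 5, 0, 2, 1, 3]

Answer: 5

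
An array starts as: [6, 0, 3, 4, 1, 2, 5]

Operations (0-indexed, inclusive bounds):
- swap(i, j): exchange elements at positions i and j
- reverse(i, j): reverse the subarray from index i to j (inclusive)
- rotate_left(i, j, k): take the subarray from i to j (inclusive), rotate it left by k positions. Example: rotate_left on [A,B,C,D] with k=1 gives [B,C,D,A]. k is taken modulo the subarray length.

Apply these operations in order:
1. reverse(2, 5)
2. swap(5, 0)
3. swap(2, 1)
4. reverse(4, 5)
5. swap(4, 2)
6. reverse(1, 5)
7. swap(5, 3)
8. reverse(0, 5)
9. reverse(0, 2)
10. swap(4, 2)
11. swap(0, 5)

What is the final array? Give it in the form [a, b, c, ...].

After 1 (reverse(2, 5)): [6, 0, 2, 1, 4, 3, 5]
After 2 (swap(5, 0)): [3, 0, 2, 1, 4, 6, 5]
After 3 (swap(2, 1)): [3, 2, 0, 1, 4, 6, 5]
After 4 (reverse(4, 5)): [3, 2, 0, 1, 6, 4, 5]
After 5 (swap(4, 2)): [3, 2, 6, 1, 0, 4, 5]
After 6 (reverse(1, 5)): [3, 4, 0, 1, 6, 2, 5]
After 7 (swap(5, 3)): [3, 4, 0, 2, 6, 1, 5]
After 8 (reverse(0, 5)): [1, 6, 2, 0, 4, 3, 5]
After 9 (reverse(0, 2)): [2, 6, 1, 0, 4, 3, 5]
After 10 (swap(4, 2)): [2, 6, 4, 0, 1, 3, 5]
After 11 (swap(0, 5)): [3, 6, 4, 0, 1, 2, 5]

Answer: [3, 6, 4, 0, 1, 2, 5]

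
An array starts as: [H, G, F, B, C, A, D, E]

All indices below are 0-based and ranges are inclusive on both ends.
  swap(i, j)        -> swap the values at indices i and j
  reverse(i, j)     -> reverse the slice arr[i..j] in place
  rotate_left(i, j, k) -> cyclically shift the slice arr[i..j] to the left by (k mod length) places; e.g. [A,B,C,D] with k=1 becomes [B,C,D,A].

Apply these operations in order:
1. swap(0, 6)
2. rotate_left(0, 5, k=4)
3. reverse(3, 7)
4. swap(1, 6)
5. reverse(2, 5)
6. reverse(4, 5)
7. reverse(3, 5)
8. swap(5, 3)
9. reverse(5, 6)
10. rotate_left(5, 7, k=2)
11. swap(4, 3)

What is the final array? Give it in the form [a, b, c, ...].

After 1 (swap(0, 6)): [D, G, F, B, C, A, H, E]
After 2 (rotate_left(0, 5, k=4)): [C, A, D, G, F, B, H, E]
After 3 (reverse(3, 7)): [C, A, D, E, H, B, F, G]
After 4 (swap(1, 6)): [C, F, D, E, H, B, A, G]
After 5 (reverse(2, 5)): [C, F, B, H, E, D, A, G]
After 6 (reverse(4, 5)): [C, F, B, H, D, E, A, G]
After 7 (reverse(3, 5)): [C, F, B, E, D, H, A, G]
After 8 (swap(5, 3)): [C, F, B, H, D, E, A, G]
After 9 (reverse(5, 6)): [C, F, B, H, D, A, E, G]
After 10 (rotate_left(5, 7, k=2)): [C, F, B, H, D, G, A, E]
After 11 (swap(4, 3)): [C, F, B, D, H, G, A, E]

Answer: [C, F, B, D, H, G, A, E]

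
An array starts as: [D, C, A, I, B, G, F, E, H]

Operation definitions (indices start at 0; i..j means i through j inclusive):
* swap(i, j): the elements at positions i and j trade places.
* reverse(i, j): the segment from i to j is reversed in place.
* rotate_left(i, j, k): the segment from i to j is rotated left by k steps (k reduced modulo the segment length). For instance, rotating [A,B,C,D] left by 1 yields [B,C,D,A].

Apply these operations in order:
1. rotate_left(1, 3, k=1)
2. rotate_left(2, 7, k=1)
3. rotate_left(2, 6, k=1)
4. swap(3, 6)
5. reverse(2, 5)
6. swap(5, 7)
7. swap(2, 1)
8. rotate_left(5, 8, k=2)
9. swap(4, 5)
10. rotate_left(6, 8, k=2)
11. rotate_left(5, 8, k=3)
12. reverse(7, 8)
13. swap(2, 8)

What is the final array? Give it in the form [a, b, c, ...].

Answer: [D, E, G, F, B, I, C, H, A]

Derivation:
After 1 (rotate_left(1, 3, k=1)): [D, A, I, C, B, G, F, E, H]
After 2 (rotate_left(2, 7, k=1)): [D, A, C, B, G, F, E, I, H]
After 3 (rotate_left(2, 6, k=1)): [D, A, B, G, F, E, C, I, H]
After 4 (swap(3, 6)): [D, A, B, C, F, E, G, I, H]
After 5 (reverse(2, 5)): [D, A, E, F, C, B, G, I, H]
After 6 (swap(5, 7)): [D, A, E, F, C, I, G, B, H]
After 7 (swap(2, 1)): [D, E, A, F, C, I, G, B, H]
After 8 (rotate_left(5, 8, k=2)): [D, E, A, F, C, B, H, I, G]
After 9 (swap(4, 5)): [D, E, A, F, B, C, H, I, G]
After 10 (rotate_left(6, 8, k=2)): [D, E, A, F, B, C, G, H, I]
After 11 (rotate_left(5, 8, k=3)): [D, E, A, F, B, I, C, G, H]
After 12 (reverse(7, 8)): [D, E, A, F, B, I, C, H, G]
After 13 (swap(2, 8)): [D, E, G, F, B, I, C, H, A]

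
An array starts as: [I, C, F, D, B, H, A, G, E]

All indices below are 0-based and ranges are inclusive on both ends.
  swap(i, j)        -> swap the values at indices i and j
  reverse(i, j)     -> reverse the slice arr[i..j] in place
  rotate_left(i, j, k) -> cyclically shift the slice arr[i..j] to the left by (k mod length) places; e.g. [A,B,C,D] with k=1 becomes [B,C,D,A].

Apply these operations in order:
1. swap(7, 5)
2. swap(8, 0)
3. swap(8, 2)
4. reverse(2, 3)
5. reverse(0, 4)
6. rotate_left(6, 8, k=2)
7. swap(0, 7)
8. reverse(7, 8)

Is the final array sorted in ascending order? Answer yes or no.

After 1 (swap(7, 5)): [I, C, F, D, B, G, A, H, E]
After 2 (swap(8, 0)): [E, C, F, D, B, G, A, H, I]
After 3 (swap(8, 2)): [E, C, I, D, B, G, A, H, F]
After 4 (reverse(2, 3)): [E, C, D, I, B, G, A, H, F]
After 5 (reverse(0, 4)): [B, I, D, C, E, G, A, H, F]
After 6 (rotate_left(6, 8, k=2)): [B, I, D, C, E, G, F, A, H]
After 7 (swap(0, 7)): [A, I, D, C, E, G, F, B, H]
After 8 (reverse(7, 8)): [A, I, D, C, E, G, F, H, B]

Answer: no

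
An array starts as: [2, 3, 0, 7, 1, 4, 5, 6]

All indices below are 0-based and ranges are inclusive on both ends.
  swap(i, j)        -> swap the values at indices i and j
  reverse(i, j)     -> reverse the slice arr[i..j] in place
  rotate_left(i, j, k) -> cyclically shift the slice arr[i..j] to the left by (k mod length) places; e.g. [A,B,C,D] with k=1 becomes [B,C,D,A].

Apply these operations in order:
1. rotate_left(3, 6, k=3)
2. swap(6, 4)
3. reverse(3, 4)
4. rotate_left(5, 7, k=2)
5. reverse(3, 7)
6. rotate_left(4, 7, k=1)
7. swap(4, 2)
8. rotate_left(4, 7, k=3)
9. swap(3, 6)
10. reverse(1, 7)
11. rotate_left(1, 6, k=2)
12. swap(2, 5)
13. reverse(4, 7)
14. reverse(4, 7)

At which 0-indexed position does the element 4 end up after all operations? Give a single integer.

After 1 (rotate_left(3, 6, k=3)): [2, 3, 0, 5, 7, 1, 4, 6]
After 2 (swap(6, 4)): [2, 3, 0, 5, 4, 1, 7, 6]
After 3 (reverse(3, 4)): [2, 3, 0, 4, 5, 1, 7, 6]
After 4 (rotate_left(5, 7, k=2)): [2, 3, 0, 4, 5, 6, 1, 7]
After 5 (reverse(3, 7)): [2, 3, 0, 7, 1, 6, 5, 4]
After 6 (rotate_left(4, 7, k=1)): [2, 3, 0, 7, 6, 5, 4, 1]
After 7 (swap(4, 2)): [2, 3, 6, 7, 0, 5, 4, 1]
After 8 (rotate_left(4, 7, k=3)): [2, 3, 6, 7, 1, 0, 5, 4]
After 9 (swap(3, 6)): [2, 3, 6, 5, 1, 0, 7, 4]
After 10 (reverse(1, 7)): [2, 4, 7, 0, 1, 5, 6, 3]
After 11 (rotate_left(1, 6, k=2)): [2, 0, 1, 5, 6, 4, 7, 3]
After 12 (swap(2, 5)): [2, 0, 4, 5, 6, 1, 7, 3]
After 13 (reverse(4, 7)): [2, 0, 4, 5, 3, 7, 1, 6]
After 14 (reverse(4, 7)): [2, 0, 4, 5, 6, 1, 7, 3]

Answer: 2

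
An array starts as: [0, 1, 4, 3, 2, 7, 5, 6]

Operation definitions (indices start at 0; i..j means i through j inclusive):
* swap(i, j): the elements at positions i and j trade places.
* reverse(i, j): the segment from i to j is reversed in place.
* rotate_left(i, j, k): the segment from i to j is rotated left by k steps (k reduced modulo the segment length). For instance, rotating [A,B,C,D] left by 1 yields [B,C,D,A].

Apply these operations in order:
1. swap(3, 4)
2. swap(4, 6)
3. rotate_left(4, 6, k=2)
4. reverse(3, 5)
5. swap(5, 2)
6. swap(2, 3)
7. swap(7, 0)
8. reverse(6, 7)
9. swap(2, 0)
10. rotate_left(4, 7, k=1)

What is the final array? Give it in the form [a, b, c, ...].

Answer: [5, 1, 6, 2, 4, 0, 7, 3]

Derivation:
After 1 (swap(3, 4)): [0, 1, 4, 2, 3, 7, 5, 6]
After 2 (swap(4, 6)): [0, 1, 4, 2, 5, 7, 3, 6]
After 3 (rotate_left(4, 6, k=2)): [0, 1, 4, 2, 3, 5, 7, 6]
After 4 (reverse(3, 5)): [0, 1, 4, 5, 3, 2, 7, 6]
After 5 (swap(5, 2)): [0, 1, 2, 5, 3, 4, 7, 6]
After 6 (swap(2, 3)): [0, 1, 5, 2, 3, 4, 7, 6]
After 7 (swap(7, 0)): [6, 1, 5, 2, 3, 4, 7, 0]
After 8 (reverse(6, 7)): [6, 1, 5, 2, 3, 4, 0, 7]
After 9 (swap(2, 0)): [5, 1, 6, 2, 3, 4, 0, 7]
After 10 (rotate_left(4, 7, k=1)): [5, 1, 6, 2, 4, 0, 7, 3]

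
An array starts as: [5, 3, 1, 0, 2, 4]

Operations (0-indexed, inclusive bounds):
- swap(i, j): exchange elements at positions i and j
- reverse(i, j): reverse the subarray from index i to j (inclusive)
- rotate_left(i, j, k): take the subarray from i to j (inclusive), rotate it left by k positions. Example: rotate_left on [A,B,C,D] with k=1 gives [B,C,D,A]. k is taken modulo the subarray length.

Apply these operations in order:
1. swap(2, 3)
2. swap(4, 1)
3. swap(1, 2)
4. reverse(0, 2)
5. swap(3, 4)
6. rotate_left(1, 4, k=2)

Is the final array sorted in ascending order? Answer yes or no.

After 1 (swap(2, 3)): [5, 3, 0, 1, 2, 4]
After 2 (swap(4, 1)): [5, 2, 0, 1, 3, 4]
After 3 (swap(1, 2)): [5, 0, 2, 1, 3, 4]
After 4 (reverse(0, 2)): [2, 0, 5, 1, 3, 4]
After 5 (swap(3, 4)): [2, 0, 5, 3, 1, 4]
After 6 (rotate_left(1, 4, k=2)): [2, 3, 1, 0, 5, 4]

Answer: no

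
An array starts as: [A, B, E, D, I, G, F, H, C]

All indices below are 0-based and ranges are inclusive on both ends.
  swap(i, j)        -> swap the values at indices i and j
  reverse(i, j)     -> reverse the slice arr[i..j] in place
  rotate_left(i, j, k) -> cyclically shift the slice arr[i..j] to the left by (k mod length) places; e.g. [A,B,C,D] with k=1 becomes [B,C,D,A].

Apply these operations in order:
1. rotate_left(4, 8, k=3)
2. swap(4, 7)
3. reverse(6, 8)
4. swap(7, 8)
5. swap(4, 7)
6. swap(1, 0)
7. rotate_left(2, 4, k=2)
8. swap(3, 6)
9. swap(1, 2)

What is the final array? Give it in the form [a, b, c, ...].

Answer: [B, I, A, F, D, C, E, G, H]

Derivation:
After 1 (rotate_left(4, 8, k=3)): [A, B, E, D, H, C, I, G, F]
After 2 (swap(4, 7)): [A, B, E, D, G, C, I, H, F]
After 3 (reverse(6, 8)): [A, B, E, D, G, C, F, H, I]
After 4 (swap(7, 8)): [A, B, E, D, G, C, F, I, H]
After 5 (swap(4, 7)): [A, B, E, D, I, C, F, G, H]
After 6 (swap(1, 0)): [B, A, E, D, I, C, F, G, H]
After 7 (rotate_left(2, 4, k=2)): [B, A, I, E, D, C, F, G, H]
After 8 (swap(3, 6)): [B, A, I, F, D, C, E, G, H]
After 9 (swap(1, 2)): [B, I, A, F, D, C, E, G, H]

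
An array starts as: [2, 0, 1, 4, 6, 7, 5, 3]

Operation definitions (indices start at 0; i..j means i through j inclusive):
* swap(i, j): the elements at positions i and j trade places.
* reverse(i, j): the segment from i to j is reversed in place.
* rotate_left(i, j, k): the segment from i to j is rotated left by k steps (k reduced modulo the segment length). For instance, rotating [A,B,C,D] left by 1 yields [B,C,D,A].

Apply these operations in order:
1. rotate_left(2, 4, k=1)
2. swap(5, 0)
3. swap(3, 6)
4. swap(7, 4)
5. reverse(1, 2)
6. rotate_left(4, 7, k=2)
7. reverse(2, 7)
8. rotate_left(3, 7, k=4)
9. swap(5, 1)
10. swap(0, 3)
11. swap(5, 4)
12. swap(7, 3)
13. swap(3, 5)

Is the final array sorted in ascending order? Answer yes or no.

After 1 (rotate_left(2, 4, k=1)): [2, 0, 4, 6, 1, 7, 5, 3]
After 2 (swap(5, 0)): [7, 0, 4, 6, 1, 2, 5, 3]
After 3 (swap(3, 6)): [7, 0, 4, 5, 1, 2, 6, 3]
After 4 (swap(7, 4)): [7, 0, 4, 5, 3, 2, 6, 1]
After 5 (reverse(1, 2)): [7, 4, 0, 5, 3, 2, 6, 1]
After 6 (rotate_left(4, 7, k=2)): [7, 4, 0, 5, 6, 1, 3, 2]
After 7 (reverse(2, 7)): [7, 4, 2, 3, 1, 6, 5, 0]
After 8 (rotate_left(3, 7, k=4)): [7, 4, 2, 0, 3, 1, 6, 5]
After 9 (swap(5, 1)): [7, 1, 2, 0, 3, 4, 6, 5]
After 10 (swap(0, 3)): [0, 1, 2, 7, 3, 4, 6, 5]
After 11 (swap(5, 4)): [0, 1, 2, 7, 4, 3, 6, 5]
After 12 (swap(7, 3)): [0, 1, 2, 5, 4, 3, 6, 7]
After 13 (swap(3, 5)): [0, 1, 2, 3, 4, 5, 6, 7]

Answer: yes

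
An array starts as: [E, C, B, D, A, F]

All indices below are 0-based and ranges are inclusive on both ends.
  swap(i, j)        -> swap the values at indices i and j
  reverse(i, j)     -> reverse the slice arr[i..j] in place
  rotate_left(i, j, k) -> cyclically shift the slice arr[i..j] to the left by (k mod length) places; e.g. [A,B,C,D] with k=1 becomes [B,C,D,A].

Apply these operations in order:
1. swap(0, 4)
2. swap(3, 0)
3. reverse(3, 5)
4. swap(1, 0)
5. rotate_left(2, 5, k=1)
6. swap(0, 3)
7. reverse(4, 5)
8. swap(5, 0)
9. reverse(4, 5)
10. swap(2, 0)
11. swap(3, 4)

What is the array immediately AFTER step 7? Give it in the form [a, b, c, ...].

After 1 (swap(0, 4)): [A, C, B, D, E, F]
After 2 (swap(3, 0)): [D, C, B, A, E, F]
After 3 (reverse(3, 5)): [D, C, B, F, E, A]
After 4 (swap(1, 0)): [C, D, B, F, E, A]
After 5 (rotate_left(2, 5, k=1)): [C, D, F, E, A, B]
After 6 (swap(0, 3)): [E, D, F, C, A, B]
After 7 (reverse(4, 5)): [E, D, F, C, B, A]

Answer: [E, D, F, C, B, A]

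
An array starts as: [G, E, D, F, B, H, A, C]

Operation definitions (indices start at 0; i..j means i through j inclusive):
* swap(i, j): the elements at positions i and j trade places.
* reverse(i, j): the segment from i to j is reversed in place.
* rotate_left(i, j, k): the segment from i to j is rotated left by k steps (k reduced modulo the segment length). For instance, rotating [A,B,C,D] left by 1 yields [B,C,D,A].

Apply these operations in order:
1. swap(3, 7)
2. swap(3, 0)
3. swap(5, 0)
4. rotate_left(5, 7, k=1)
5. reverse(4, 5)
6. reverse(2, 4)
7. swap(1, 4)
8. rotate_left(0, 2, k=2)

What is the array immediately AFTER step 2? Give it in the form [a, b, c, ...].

After 1 (swap(3, 7)): [G, E, D, C, B, H, A, F]
After 2 (swap(3, 0)): [C, E, D, G, B, H, A, F]

Answer: [C, E, D, G, B, H, A, F]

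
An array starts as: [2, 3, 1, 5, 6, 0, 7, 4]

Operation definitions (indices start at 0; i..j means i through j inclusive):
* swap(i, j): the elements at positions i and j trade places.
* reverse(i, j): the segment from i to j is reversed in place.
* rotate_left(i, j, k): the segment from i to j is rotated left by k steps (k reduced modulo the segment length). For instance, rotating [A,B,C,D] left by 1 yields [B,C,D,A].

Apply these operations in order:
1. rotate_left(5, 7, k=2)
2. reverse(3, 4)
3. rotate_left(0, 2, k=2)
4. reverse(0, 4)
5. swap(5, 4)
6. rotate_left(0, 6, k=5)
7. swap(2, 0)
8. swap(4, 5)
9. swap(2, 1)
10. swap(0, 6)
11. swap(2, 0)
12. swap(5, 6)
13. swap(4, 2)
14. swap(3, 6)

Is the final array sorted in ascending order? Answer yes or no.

After 1 (rotate_left(5, 7, k=2)): [2, 3, 1, 5, 6, 4, 0, 7]
After 2 (reverse(3, 4)): [2, 3, 1, 6, 5, 4, 0, 7]
After 3 (rotate_left(0, 2, k=2)): [1, 2, 3, 6, 5, 4, 0, 7]
After 4 (reverse(0, 4)): [5, 6, 3, 2, 1, 4, 0, 7]
After 5 (swap(5, 4)): [5, 6, 3, 2, 4, 1, 0, 7]
After 6 (rotate_left(0, 6, k=5)): [1, 0, 5, 6, 3, 2, 4, 7]
After 7 (swap(2, 0)): [5, 0, 1, 6, 3, 2, 4, 7]
After 8 (swap(4, 5)): [5, 0, 1, 6, 2, 3, 4, 7]
After 9 (swap(2, 1)): [5, 1, 0, 6, 2, 3, 4, 7]
After 10 (swap(0, 6)): [4, 1, 0, 6, 2, 3, 5, 7]
After 11 (swap(2, 0)): [0, 1, 4, 6, 2, 3, 5, 7]
After 12 (swap(5, 6)): [0, 1, 4, 6, 2, 5, 3, 7]
After 13 (swap(4, 2)): [0, 1, 2, 6, 4, 5, 3, 7]
After 14 (swap(3, 6)): [0, 1, 2, 3, 4, 5, 6, 7]

Answer: yes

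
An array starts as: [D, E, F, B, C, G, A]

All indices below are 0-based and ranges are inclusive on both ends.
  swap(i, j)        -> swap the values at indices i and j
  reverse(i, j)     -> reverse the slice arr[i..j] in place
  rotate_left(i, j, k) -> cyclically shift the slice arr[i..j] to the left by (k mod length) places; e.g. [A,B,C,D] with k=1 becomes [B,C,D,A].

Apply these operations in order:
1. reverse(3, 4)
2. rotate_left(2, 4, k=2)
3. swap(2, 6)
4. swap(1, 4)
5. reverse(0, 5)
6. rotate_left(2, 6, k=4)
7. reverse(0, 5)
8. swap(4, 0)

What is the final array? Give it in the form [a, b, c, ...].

After 1 (reverse(3, 4)): [D, E, F, C, B, G, A]
After 2 (rotate_left(2, 4, k=2)): [D, E, B, F, C, G, A]
After 3 (swap(2, 6)): [D, E, A, F, C, G, B]
After 4 (swap(1, 4)): [D, C, A, F, E, G, B]
After 5 (reverse(0, 5)): [G, E, F, A, C, D, B]
After 6 (rotate_left(2, 6, k=4)): [G, E, B, F, A, C, D]
After 7 (reverse(0, 5)): [C, A, F, B, E, G, D]
After 8 (swap(4, 0)): [E, A, F, B, C, G, D]

Answer: [E, A, F, B, C, G, D]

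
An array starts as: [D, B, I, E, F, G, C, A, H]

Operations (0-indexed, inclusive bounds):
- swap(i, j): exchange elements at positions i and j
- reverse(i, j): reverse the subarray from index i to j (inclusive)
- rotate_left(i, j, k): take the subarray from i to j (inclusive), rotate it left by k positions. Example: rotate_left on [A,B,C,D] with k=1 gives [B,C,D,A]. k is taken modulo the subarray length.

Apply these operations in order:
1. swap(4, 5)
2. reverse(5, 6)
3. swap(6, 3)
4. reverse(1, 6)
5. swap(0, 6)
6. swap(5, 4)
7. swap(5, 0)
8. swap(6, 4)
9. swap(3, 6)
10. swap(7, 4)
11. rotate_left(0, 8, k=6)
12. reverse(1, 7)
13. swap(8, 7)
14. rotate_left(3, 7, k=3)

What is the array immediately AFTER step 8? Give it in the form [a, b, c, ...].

Answer: [F, E, C, G, D, B, I, A, H]

Derivation:
After 1 (swap(4, 5)): [D, B, I, E, G, F, C, A, H]
After 2 (reverse(5, 6)): [D, B, I, E, G, C, F, A, H]
After 3 (swap(6, 3)): [D, B, I, F, G, C, E, A, H]
After 4 (reverse(1, 6)): [D, E, C, G, F, I, B, A, H]
After 5 (swap(0, 6)): [B, E, C, G, F, I, D, A, H]
After 6 (swap(5, 4)): [B, E, C, G, I, F, D, A, H]
After 7 (swap(5, 0)): [F, E, C, G, I, B, D, A, H]
After 8 (swap(6, 4)): [F, E, C, G, D, B, I, A, H]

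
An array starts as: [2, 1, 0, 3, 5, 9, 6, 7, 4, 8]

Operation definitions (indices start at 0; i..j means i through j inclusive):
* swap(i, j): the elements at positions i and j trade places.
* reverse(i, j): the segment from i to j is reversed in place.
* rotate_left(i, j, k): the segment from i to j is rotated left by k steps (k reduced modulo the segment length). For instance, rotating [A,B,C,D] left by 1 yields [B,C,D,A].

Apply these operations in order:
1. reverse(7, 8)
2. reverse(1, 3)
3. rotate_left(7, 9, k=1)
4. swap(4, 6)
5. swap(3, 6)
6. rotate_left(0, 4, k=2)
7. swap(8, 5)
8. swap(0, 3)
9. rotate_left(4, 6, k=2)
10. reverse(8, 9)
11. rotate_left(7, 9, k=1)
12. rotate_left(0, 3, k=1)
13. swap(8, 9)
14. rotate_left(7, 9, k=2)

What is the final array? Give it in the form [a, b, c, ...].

Answer: [5, 6, 0, 2, 1, 3, 8, 9, 4, 7]

Derivation:
After 1 (reverse(7, 8)): [2, 1, 0, 3, 5, 9, 6, 4, 7, 8]
After 2 (reverse(1, 3)): [2, 3, 0, 1, 5, 9, 6, 4, 7, 8]
After 3 (rotate_left(7, 9, k=1)): [2, 3, 0, 1, 5, 9, 6, 7, 8, 4]
After 4 (swap(4, 6)): [2, 3, 0, 1, 6, 9, 5, 7, 8, 4]
After 5 (swap(3, 6)): [2, 3, 0, 5, 6, 9, 1, 7, 8, 4]
After 6 (rotate_left(0, 4, k=2)): [0, 5, 6, 2, 3, 9, 1, 7, 8, 4]
After 7 (swap(8, 5)): [0, 5, 6, 2, 3, 8, 1, 7, 9, 4]
After 8 (swap(0, 3)): [2, 5, 6, 0, 3, 8, 1, 7, 9, 4]
After 9 (rotate_left(4, 6, k=2)): [2, 5, 6, 0, 1, 3, 8, 7, 9, 4]
After 10 (reverse(8, 9)): [2, 5, 6, 0, 1, 3, 8, 7, 4, 9]
After 11 (rotate_left(7, 9, k=1)): [2, 5, 6, 0, 1, 3, 8, 4, 9, 7]
After 12 (rotate_left(0, 3, k=1)): [5, 6, 0, 2, 1, 3, 8, 4, 9, 7]
After 13 (swap(8, 9)): [5, 6, 0, 2, 1, 3, 8, 4, 7, 9]
After 14 (rotate_left(7, 9, k=2)): [5, 6, 0, 2, 1, 3, 8, 9, 4, 7]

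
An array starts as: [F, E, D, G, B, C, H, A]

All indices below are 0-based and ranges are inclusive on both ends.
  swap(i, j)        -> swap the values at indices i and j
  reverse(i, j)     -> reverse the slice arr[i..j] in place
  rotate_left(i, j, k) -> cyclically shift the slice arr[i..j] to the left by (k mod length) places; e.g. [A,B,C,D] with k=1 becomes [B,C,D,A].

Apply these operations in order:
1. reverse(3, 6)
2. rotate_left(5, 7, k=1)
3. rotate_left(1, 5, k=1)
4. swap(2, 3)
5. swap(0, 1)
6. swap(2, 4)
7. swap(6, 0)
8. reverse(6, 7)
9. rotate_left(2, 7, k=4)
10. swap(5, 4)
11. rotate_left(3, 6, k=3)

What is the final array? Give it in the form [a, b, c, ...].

Answer: [A, F, B, C, D, H, G, E]

Derivation:
After 1 (reverse(3, 6)): [F, E, D, H, C, B, G, A]
After 2 (rotate_left(5, 7, k=1)): [F, E, D, H, C, G, A, B]
After 3 (rotate_left(1, 5, k=1)): [F, D, H, C, G, E, A, B]
After 4 (swap(2, 3)): [F, D, C, H, G, E, A, B]
After 5 (swap(0, 1)): [D, F, C, H, G, E, A, B]
After 6 (swap(2, 4)): [D, F, G, H, C, E, A, B]
After 7 (swap(6, 0)): [A, F, G, H, C, E, D, B]
After 8 (reverse(6, 7)): [A, F, G, H, C, E, B, D]
After 9 (rotate_left(2, 7, k=4)): [A, F, B, D, G, H, C, E]
After 10 (swap(5, 4)): [A, F, B, D, H, G, C, E]
After 11 (rotate_left(3, 6, k=3)): [A, F, B, C, D, H, G, E]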